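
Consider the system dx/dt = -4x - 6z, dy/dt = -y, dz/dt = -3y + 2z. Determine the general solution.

Coefficient matrix A = [[-4, 0, -6], [0, -1, 0], [0, -3, 2]].
det(A - λI) = 0 gives eigenvalues λ = -4, -1, 2.
For λ=-4: eigenvector (1,0,0).
For λ=-1: eigenvector (-2,1,1).
For λ=2: eigenvector (-1,0,1).
General solution: K_1e^(-4t)(1,0,0) + K_2e^(-t)(-2,1,1) + K_3e^(2t)(-1,0,1).

x(t) = K_1e^(-4t) - 2K_2e^(-t) - K_3e^(2t), y(t) = K_2e^(-t), z(t) = K_2e^(-t) + K_3e^(2t)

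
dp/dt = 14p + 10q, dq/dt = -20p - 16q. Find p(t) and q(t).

Coefficient matrix A = [[14, 10], [-20, -16]].
Characteristic polynomial det(A - λI) = λ^2 + 2λ - 24 = 0.
Eigenvalues λ = 4, -6.
For λ=4: (A-λI) row 1 is [10, 10], so an eigenvector is (1, -1).
For λ=-6: (A-λI) row 1 is [20, 10], so an eigenvector is (1, -2).
General solution: K_1e^(4t)(1,-1) + K_2e^(-6t)(1,-2).

p(t) = K_1e^(4t) + K_2e^(-6t), q(t) = -K_1e^(4t) - 2K_2e^(-6t)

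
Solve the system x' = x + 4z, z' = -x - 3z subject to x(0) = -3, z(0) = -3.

Coefficient matrix A = [[1, 4], [-1, -3]].
Characteristic polynomial det(A - λI) = λ^2 + 2λ + 1 = 0.
Single eigenvalue λ = -1 with algebraic multiplicity 2.
Eigenvector v = (-2,1); generalized eigenvector w with (A-λI)w=v is (-1,0).
General solution: e^(-t)[C_1·v + C_2·(t·v + w)].
Applying x(0)=-3, z(0)=-3 gives C_1=-3, C_2=9.

x(t) = -18te^(-t) - 3e^(-t), z(t) = 9te^(-t) - 3e^(-t)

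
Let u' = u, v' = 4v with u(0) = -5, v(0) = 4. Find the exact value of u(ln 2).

-10

A = [[1,0],[0,4]]; eigenvalues λ = 4, 1.
Eigenvectors: (0,1) for λ=4, (-1,0) for λ=1.
From the initial condition, c_1 = 4, c_2 = 5.
u(ln 2) = (4)(2^4)(0) + (5)(2^1)(-1) = -10.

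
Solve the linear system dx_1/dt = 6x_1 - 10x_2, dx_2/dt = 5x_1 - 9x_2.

Coefficient matrix A = [[6, -10], [5, -9]].
Characteristic polynomial det(A - λI) = λ^2 + 3λ - 4 = 0.
Eigenvalues λ = -4, 1.
For λ=-4: (A-λI) row 1 is [10, -10], so an eigenvector is (1, 1).
For λ=1: (A-λI) row 1 is [5, -10], so an eigenvector is (2, 1).
General solution: c_1e^(-4t)(1,1) + c_2e^(t)(2,1).

x_1(t) = c_1e^(-4t) + 2c_2e^(t), x_2(t) = c_1e^(-4t) + c_2e^(t)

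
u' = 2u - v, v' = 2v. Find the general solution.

Coefficient matrix A = [[2, -1], [0, 2]].
Characteristic polynomial det(A - λI) = λ^2 - 4λ + 4 = 0.
Single eigenvalue λ = 2 with algebraic multiplicity 2.
Eigenvector v = (1,0); generalized eigenvector w with (A-λI)w=v is (-3,-1).
General solution: e^(2t)[C_1·v + C_2·(t·v + w)].

u(t) = C_1e^(2t) + C_2te^(2t) - 3C_2e^(2t), v(t) = -C_2e^(2t)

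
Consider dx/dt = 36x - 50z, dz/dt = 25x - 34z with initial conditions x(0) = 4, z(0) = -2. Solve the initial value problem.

x(t) = 48e^(t)sin(5t) + 4e^(t)cos(5t), z(t) = 34e^(t)sin(5t) - 2e^(t)cos(5t)

Coefficient matrix A = [[36, -50], [25, -34]].
Characteristic polynomial det(A - λI) = λ^2 - 2λ + 26 = 0.
Eigenvalues λ = 1 ± 5i (complex conjugate pair).
For λ=1+5i: an eigenvector is (-1,-1) - i(3,2) = (-1 - 3i, -1 - 2i).
A real fundamental pair from Re and Im of e^((1+5i)t)v: X_1 = e^(t)(cos(5t)·(-1,-1) + sin(5t)·(3,2)), X_2 = e^(t)(sin(5t)·(-1,-1) - cos(5t)·(3,2)).
General solution: C_1X_1 + C_2X_2.
Applying x(0)=4, z(0)=-2 gives C_1=14, C_2=-6.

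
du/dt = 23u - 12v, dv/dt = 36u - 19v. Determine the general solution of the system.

u(t) = -2K_1e^(5t) - K_2e^(-t), v(t) = -3K_1e^(5t) - 2K_2e^(-t)

Coefficient matrix A = [[23, -12], [36, -19]].
Characteristic polynomial det(A - λI) = λ^2 - 4λ - 5 = 0.
Eigenvalues λ = 5, -1.
For λ=5: (A-λI) row 1 is [18, -12], so an eigenvector is (-2, -3).
For λ=-1: (A-λI) row 1 is [24, -12], so an eigenvector is (-1, -2).
General solution: K_1e^(5t)(-2,-3) + K_2e^(-t)(-1,-2).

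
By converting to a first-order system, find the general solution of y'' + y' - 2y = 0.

y(t) = C_1e^(t) + C_2e^(-2t)

Let x_1 = y, x_2 = y'. Then x_1' = x_2 and x_2' = 2x_1 - x_2.
A = [[0,1],[2,-1]]; det(A-λI) = λ^2 + λ - 2.
Eigenvalues λ = 1, -2 with eigenvectors (1,1), (1,-2).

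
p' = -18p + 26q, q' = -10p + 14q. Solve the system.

Coefficient matrix A = [[-18, 26], [-10, 14]].
Characteristic polynomial det(A - λI) = λ^2 + 4λ + 8 = 0.
Eigenvalues λ = -2 ± 2i (complex conjugate pair).
For λ=-2+2i: an eigenvector is (-2,-1) - i(3,2) = (-2 - 3i, -1 - 2i).
A real fundamental pair from Re and Im of e^((-2+2i)t)v: X_1 = e^(-2t)(cos(2t)·(-2,-1) + sin(2t)·(3,2)), X_2 = e^(-2t)(sin(2t)·(-2,-1) - cos(2t)·(3,2)).
General solution: C_1X_1 + C_2X_2.

p(t) = 3C_1e^(-2t)sin(2t) - 2C_1e^(-2t)cos(2t) - 2C_2e^(-2t)sin(2t) - 3C_2e^(-2t)cos(2t), q(t) = 2C_1e^(-2t)sin(2t) - C_1e^(-2t)cos(2t) - C_2e^(-2t)sin(2t) - 2C_2e^(-2t)cos(2t)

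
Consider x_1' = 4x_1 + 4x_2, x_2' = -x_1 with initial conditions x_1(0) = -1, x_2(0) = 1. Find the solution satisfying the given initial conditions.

Coefficient matrix A = [[4, 4], [-1, 0]].
Characteristic polynomial det(A - λI) = λ^2 - 4λ + 4 = 0.
Single eigenvalue λ = 2 with algebraic multiplicity 2.
Eigenvector v = (-2,1); generalized eigenvector w with (A-λI)w=v is (1,-1).
General solution: e^(2t)[K_1·v + K_2·(t·v + w)].
Applying x_1(0)=-1, x_2(0)=1 gives K_1=0, K_2=-1.

x_1(t) = 2te^(2t) - e^(2t), x_2(t) = -te^(2t) + e^(2t)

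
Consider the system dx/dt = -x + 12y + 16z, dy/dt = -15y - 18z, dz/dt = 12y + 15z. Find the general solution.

x(t) = C_1e^(-t) - 2C_2e^(-3t) + C_3e^(3t), y(t) = 3C_2e^(-3t) - C_3e^(3t), z(t) = -2C_2e^(-3t) + C_3e^(3t)

Coefficient matrix A = [[-1, 12, 16], [0, -15, -18], [0, 12, 15]].
det(A - λI) = 0 gives eigenvalues λ = -1, -3, 3.
For λ=-1: eigenvector (1,0,0).
For λ=-3: eigenvector (-2,3,-2).
For λ=3: eigenvector (1,-1,1).
General solution: C_1e^(-t)(1,0,0) + C_2e^(-3t)(-2,3,-2) + C_3e^(3t)(1,-1,1).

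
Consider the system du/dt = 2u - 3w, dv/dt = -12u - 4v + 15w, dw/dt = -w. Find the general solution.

Coefficient matrix A = [[2, 0, -3], [-12, -4, 15], [0, 0, -1]].
det(A - λI) = 0 gives eigenvalues λ = -1, -4, 2.
For λ=-1: eigenvector (1,1,1).
For λ=-4: eigenvector (0,1,0).
For λ=2: eigenvector (1,-2,0).
General solution: c_1e^(-t)(1,1,1) + c_2e^(-4t)(0,1,0) + c_3e^(2t)(1,-2,0).

u(t) = c_1e^(-t) + c_3e^(2t), v(t) = c_1e^(-t) + c_2e^(-4t) - 2c_3e^(2t), w(t) = c_1e^(-t)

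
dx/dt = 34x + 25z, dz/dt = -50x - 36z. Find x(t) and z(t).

x(t) = -c_1e^(-t)sin(5t) + 2c_1e^(-t)cos(5t) + 2c_2e^(-t)sin(5t) + c_2e^(-t)cos(5t), z(t) = c_1e^(-t)sin(5t) - 3c_1e^(-t)cos(5t) - 3c_2e^(-t)sin(5t) - c_2e^(-t)cos(5t)

Coefficient matrix A = [[34, 25], [-50, -36]].
Characteristic polynomial det(A - λI) = λ^2 + 2λ + 26 = 0.
Eigenvalues λ = -1 ± 5i (complex conjugate pair).
For λ=-1+5i: an eigenvector is (2,-3) - i(-1,1) = (2 + i, -3 - i).
A real fundamental pair from Re and Im of e^((-1+5i)t)v: X_1 = e^(-t)(cos(5t)·(2,-3) + sin(5t)·(-1,1)), X_2 = e^(-t)(sin(5t)·(2,-3) - cos(5t)·(-1,1)).
General solution: c_1X_1 + c_2X_2.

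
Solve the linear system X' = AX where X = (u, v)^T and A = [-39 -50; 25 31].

Coefficient matrix A = [[-39, -50], [25, 31]].
Characteristic polynomial det(A - λI) = λ^2 + 8λ + 41 = 0.
Eigenvalues λ = -4 ± 5i (complex conjugate pair).
For λ=-4+5i: an eigenvector is (1,-1) - i(3,-2) = (1 - 3i, -1 + 2i).
A real fundamental pair from Re and Im of e^((-4+5i)t)v: X_1 = e^(-4t)(cos(5t)·(1,-1) + sin(5t)·(3,-2)), X_2 = e^(-4t)(sin(5t)·(1,-1) - cos(5t)·(3,-2)).
General solution: C_1X_1 + C_2X_2.

u(t) = 3C_1e^(-4t)sin(5t) + C_1e^(-4t)cos(5t) + C_2e^(-4t)sin(5t) - 3C_2e^(-4t)cos(5t), v(t) = -2C_1e^(-4t)sin(5t) - C_1e^(-4t)cos(5t) - C_2e^(-4t)sin(5t) + 2C_2e^(-4t)cos(5t)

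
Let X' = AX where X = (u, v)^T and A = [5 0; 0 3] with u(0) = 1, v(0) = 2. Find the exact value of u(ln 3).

A = [[5,0],[0,3]]; eigenvalues λ = 3, 5.
Eigenvectors: (0,1) for λ=3, (-1,0) for λ=5.
From the initial condition, c_1 = 2, c_2 = -1.
u(ln 3) = (2)(3^3)(0) + (-1)(3^5)(-1) = 243.

243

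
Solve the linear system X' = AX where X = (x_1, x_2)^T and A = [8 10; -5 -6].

Coefficient matrix A = [[8, 10], [-5, -6]].
Characteristic polynomial det(A - λI) = λ^2 - 2λ + 2 = 0.
Eigenvalues λ = 1 ± i (complex conjugate pair).
For λ=1+i: an eigenvector is (-1,1) - i(3,-2) = (-1 - 3i, 1 + 2i).
A real fundamental pair from Re and Im of e^((1+i)t)v: X_1 = e^(t)(cos(t)·(-1,1) + sin(t)·(3,-2)), X_2 = e^(t)(sin(t)·(-1,1) - cos(t)·(3,-2)).
General solution: C_1X_1 + C_2X_2.

x_1(t) = 3C_1e^(t)sin(t) - C_1e^(t)cos(t) - C_2e^(t)sin(t) - 3C_2e^(t)cos(t), x_2(t) = -2C_1e^(t)sin(t) + C_1e^(t)cos(t) + C_2e^(t)sin(t) + 2C_2e^(t)cos(t)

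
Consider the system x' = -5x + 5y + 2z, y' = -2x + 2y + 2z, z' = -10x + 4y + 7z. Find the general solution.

Coefficient matrix A = [[-5, 5, 2], [-2, 2, 2], [-10, 4, 7]].
det(A - λI) = 0 gives eigenvalues λ = -3, 4, 3.
For λ=-3: eigenvector (1,0,1).
For λ=4: eigenvector (1,1,2).
For λ=3: eigenvector (2,2,3).
General solution: K_1e^(-3t)(1,0,1) + K_2e^(4t)(1,1,2) + K_3e^(3t)(2,2,3).

x(t) = K_1e^(-3t) + K_2e^(4t) + 2K_3e^(3t), y(t) = K_2e^(4t) + 2K_3e^(3t), z(t) = K_1e^(-3t) + 2K_2e^(4t) + 3K_3e^(3t)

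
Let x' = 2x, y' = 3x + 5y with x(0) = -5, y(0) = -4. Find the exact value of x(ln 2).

-20

A = [[2,0],[3,5]]; eigenvalues λ = 2, 5.
Eigenvectors: (-1,1) for λ=2, (0,-1) for λ=5.
From the initial condition, c_1 = 5, c_2 = 9.
x(ln 2) = (5)(2^2)(-1) + (9)(2^5)(0) = -20.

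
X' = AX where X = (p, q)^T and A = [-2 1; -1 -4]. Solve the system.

Coefficient matrix A = [[-2, 1], [-1, -4]].
Characteristic polynomial det(A - λI) = λ^2 + 6λ + 9 = 0.
Single eigenvalue λ = -3 with algebraic multiplicity 2.
Eigenvector v = (-1,1); generalized eigenvector w with (A-λI)w=v is (-2,1).
General solution: e^(-3t)[C_1·v + C_2·(t·v + w)].

p(t) = -C_1e^(-3t) - C_2te^(-3t) - 2C_2e^(-3t), q(t) = C_1e^(-3t) + C_2te^(-3t) + C_2e^(-3t)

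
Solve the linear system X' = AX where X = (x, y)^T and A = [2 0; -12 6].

Coefficient matrix A = [[2, 0], [-12, 6]].
Characteristic polynomial det(A - λI) = λ^2 - 8λ + 12 = 0.
Eigenvalues λ = 2, 6.
For λ=2: (A-λI) row 2 is [-12, 4], so an eigenvector is (1, 3).
For λ=6: (A-λI) row 1 is [-4, 0], so an eigenvector is (0, -1).
General solution: K_1e^(2t)(1,3) + K_2e^(6t)(0,-1).

x(t) = K_1e^(2t), y(t) = 3K_1e^(2t) - K_2e^(6t)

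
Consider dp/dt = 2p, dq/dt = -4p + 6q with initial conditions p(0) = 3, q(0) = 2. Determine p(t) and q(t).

p(t) = 3e^(2t), q(t) = -e^(6t) + 3e^(2t)

Coefficient matrix A = [[2, 0], [-4, 6]].
Characteristic polynomial det(A - λI) = λ^2 - 8λ + 12 = 0.
Eigenvalues λ = 6, 2.
For λ=6: (A-λI) row 1 is [-4, 0], so an eigenvector is (0, -1).
For λ=2: (A-λI) row 2 is [-4, 4], so an eigenvector is (1, 1).
General solution: K_1e^(6t)(0,-1) + K_2e^(2t)(1,1).
Applying p(0)=3, q(0)=2 gives K_1=1, K_2=3.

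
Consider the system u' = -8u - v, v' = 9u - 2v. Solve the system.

u(t) = -K_1e^(-5t) - K_2te^(-5t) + K_2e^(-5t), v(t) = 3K_1e^(-5t) + 3K_2te^(-5t) - 2K_2e^(-5t)

Coefficient matrix A = [[-8, -1], [9, -2]].
Characteristic polynomial det(A - λI) = λ^2 + 10λ + 25 = 0.
Single eigenvalue λ = -5 with algebraic multiplicity 2.
Eigenvector v = (-1,3); generalized eigenvector w with (A-λI)w=v is (1,-2).
General solution: e^(-5t)[K_1·v + K_2·(t·v + w)].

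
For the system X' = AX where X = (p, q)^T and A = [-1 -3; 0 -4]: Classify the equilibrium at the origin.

stable node

A = [[-1,-3],[0,-4]]; det(A-λI) = λ^2 + 5λ + 4.
λ = -1, -4: both negative.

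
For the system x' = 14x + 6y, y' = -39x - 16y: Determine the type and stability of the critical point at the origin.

A = [[14,6],[-39,-16]]; det(A-λI) = λ^2 + 2λ + 10.
λ = -1 ± 3i: negative real part.

stable spiral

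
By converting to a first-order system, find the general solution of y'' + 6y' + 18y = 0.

Let x_1 = y, x_2 = y'. Then x_1' = x_2 and x_2' = -18x_1 - 6x_2.
A = [[0,1],[-18,-6]]; det(A-λI) = λ^2 + 6λ + 18.
Eigenvalues λ = -3 ± 3i.

y(t) = c_1e^(-3t)cos(3t) + c_2e^(-3t)sin(3t)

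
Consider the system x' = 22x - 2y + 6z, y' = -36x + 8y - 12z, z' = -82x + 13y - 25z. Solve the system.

x(t) = K_1e^(2t) + 2K_2e^(4t) - 2K_3e^(-t), y(t) = -2K_1e^(2t) - 3K_2e^(4t) + 4K_3e^(-t), z(t) = -4K_1e^(2t) - 7K_2e^(4t) + 9K_3e^(-t)

Coefficient matrix A = [[22, -2, 6], [-36, 8, -12], [-82, 13, -25]].
det(A - λI) = 0 gives eigenvalues λ = 2, 4, -1.
For λ=2: eigenvector (1,-2,-4).
For λ=4: eigenvector (2,-3,-7).
For λ=-1: eigenvector (-2,4,9).
General solution: K_1e^(2t)(1,-2,-4) + K_2e^(4t)(2,-3,-7) + K_3e^(-t)(-2,4,9).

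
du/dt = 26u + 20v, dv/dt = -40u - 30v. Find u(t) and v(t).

Coefficient matrix A = [[26, 20], [-40, -30]].
Characteristic polynomial det(A - λI) = λ^2 + 4λ + 20 = 0.
Eigenvalues λ = -2 ± 4i (complex conjugate pair).
For λ=-2+4i: an eigenvector is (1,-1) - i(2,-3) = (1 - 2i, -1 + 3i).
A real fundamental pair from Re and Im of e^((-2+4i)t)v: X_1 = e^(-2t)(cos(4t)·(1,-1) + sin(4t)·(2,-3)), X_2 = e^(-2t)(sin(4t)·(1,-1) - cos(4t)·(2,-3)).
General solution: c_1X_1 + c_2X_2.

u(t) = 2c_1e^(-2t)sin(4t) + c_1e^(-2t)cos(4t) + c_2e^(-2t)sin(4t) - 2c_2e^(-2t)cos(4t), v(t) = -3c_1e^(-2t)sin(4t) - c_1e^(-2t)cos(4t) - c_2e^(-2t)sin(4t) + 3c_2e^(-2t)cos(4t)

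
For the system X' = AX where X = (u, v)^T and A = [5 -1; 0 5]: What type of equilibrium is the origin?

unstable improper node

A = [[5,-1],[0,5]]; det(A-λI) = λ^2 - 10λ + 25.
repeated λ = 5 with a single eigenvector.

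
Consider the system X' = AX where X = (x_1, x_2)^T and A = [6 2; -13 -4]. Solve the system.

x_1(t) = -C_1e^(t)sin(t) - C_1e^(t)cos(t) - C_2e^(t)sin(t) + C_2e^(t)cos(t), x_2(t) = 3C_1e^(t)sin(t) + 2C_1e^(t)cos(t) + 2C_2e^(t)sin(t) - 3C_2e^(t)cos(t)

Coefficient matrix A = [[6, 2], [-13, -4]].
Characteristic polynomial det(A - λI) = λ^2 - 2λ + 2 = 0.
Eigenvalues λ = 1 ± i (complex conjugate pair).
For λ=1+i: an eigenvector is (-1,2) - i(-1,3) = (-1 + i, 2 - 3i).
A real fundamental pair from Re and Im of e^((1+i)t)v: X_1 = e^(t)(cos(t)·(-1,2) + sin(t)·(-1,3)), X_2 = e^(t)(sin(t)·(-1,2) - cos(t)·(-1,3)).
General solution: C_1X_1 + C_2X_2.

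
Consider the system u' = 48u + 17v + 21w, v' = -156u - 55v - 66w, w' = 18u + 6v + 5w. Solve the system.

Coefficient matrix A = [[48, 17, 21], [-156, -55, -66], [18, 6, 5]].
det(A - λI) = 0 gives eigenvalues λ = 2, -3, -1.
For λ=2: eigenvector (5,-16,2).
For λ=-3: eigenvector (-1,3,0).
For λ=-1: eigenvector (2,-7,1).
General solution: K_1e^(2t)(5,-16,2) + K_2e^(-3t)(-1,3,0) + K_3e^(-t)(2,-7,1).

u(t) = 5K_1e^(2t) - K_2e^(-3t) + 2K_3e^(-t), v(t) = -16K_1e^(2t) + 3K_2e^(-3t) - 7K_3e^(-t), w(t) = 2K_1e^(2t) + K_3e^(-t)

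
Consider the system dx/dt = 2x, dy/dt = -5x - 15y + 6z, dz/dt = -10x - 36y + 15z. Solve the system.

Coefficient matrix A = [[2, 0, 0], [-5, -15, 6], [-10, -36, 15]].
det(A - λI) = 0 gives eigenvalues λ = 2, 3, -3.
For λ=2: eigenvector (1,-1,-2).
For λ=3: eigenvector (0,1,3).
For λ=-3: eigenvector (0,1,2).
General solution: c_1e^(2t)(1,-1,-2) + c_2e^(3t)(0,1,3) + c_3e^(-3t)(0,1,2).

x(t) = c_1e^(2t), y(t) = -c_1e^(2t) + c_2e^(3t) + c_3e^(-3t), z(t) = -2c_1e^(2t) + 3c_2e^(3t) + 2c_3e^(-3t)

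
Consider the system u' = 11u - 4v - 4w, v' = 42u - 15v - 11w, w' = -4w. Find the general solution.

Coefficient matrix A = [[11, -4, -4], [42, -15, -11], [0, 0, -4]].
det(A - λI) = 0 gives eigenvalues λ = -1, -3, -4.
For λ=-1: eigenvector (1,3,0).
For λ=-3: eigenvector (2,7,0).
For λ=-4: eigenvector (0,-1,1).
General solution: C_1e^(-t)(1,3,0) + C_2e^(-3t)(2,7,0) + C_3e^(-4t)(0,-1,1).

u(t) = C_1e^(-t) + 2C_2e^(-3t), v(t) = 3C_1e^(-t) + 7C_2e^(-3t) - C_3e^(-4t), w(t) = C_3e^(-4t)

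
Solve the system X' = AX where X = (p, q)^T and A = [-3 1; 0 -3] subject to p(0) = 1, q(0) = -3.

Coefficient matrix A = [[-3, 1], [0, -3]].
Characteristic polynomial det(A - λI) = λ^2 + 6λ + 9 = 0.
Single eigenvalue λ = -3 with algebraic multiplicity 2.
Eigenvector v = (-1,0); generalized eigenvector w with (A-λI)w=v is (-2,-1).
General solution: e^(-3t)[c_1·v + c_2·(t·v + w)].
Applying p(0)=1, q(0)=-3 gives c_1=-7, c_2=3.

p(t) = -3te^(-3t) + e^(-3t), q(t) = -3e^(-3t)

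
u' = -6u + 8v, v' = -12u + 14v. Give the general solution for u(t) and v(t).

Coefficient matrix A = [[-6, 8], [-12, 14]].
Characteristic polynomial det(A - λI) = λ^2 - 8λ + 12 = 0.
Eigenvalues λ = 6, 2.
For λ=6: (A-λI) row 1 is [-12, 8], so an eigenvector is (-2, -3).
For λ=2: (A-λI) row 1 is [-8, 8], so an eigenvector is (1, 1).
General solution: K_1e^(6t)(-2,-3) + K_2e^(2t)(1,1).

u(t) = -2K_1e^(6t) + K_2e^(2t), v(t) = -3K_1e^(6t) + K_2e^(2t)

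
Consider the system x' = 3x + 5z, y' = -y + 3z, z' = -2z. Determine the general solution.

Coefficient matrix A = [[3, 0, 5], [0, -1, 3], [0, 0, -2]].
det(A - λI) = 0 gives eigenvalues λ = 3, -1, -2.
For λ=3: eigenvector (1,0,0).
For λ=-1: eigenvector (0,1,0).
For λ=-2: eigenvector (-1,-3,1).
General solution: C_1e^(3t)(1,0,0) + C_2e^(-t)(0,1,0) + C_3e^(-2t)(-1,-3,1).

x(t) = C_1e^(3t) - C_3e^(-2t), y(t) = C_2e^(-t) - 3C_3e^(-2t), z(t) = C_3e^(-2t)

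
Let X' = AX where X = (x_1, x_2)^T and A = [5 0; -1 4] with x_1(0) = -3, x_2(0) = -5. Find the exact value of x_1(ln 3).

-729

A = [[5,0],[-1,4]]; eigenvalues λ = 5, 4.
Eigenvectors: (1,-1) for λ=5, (0,-1) for λ=4.
From the initial condition, c_1 = -3, c_2 = 8.
x_1(ln 3) = (-3)(3^5)(1) + (8)(3^4)(0) = -729.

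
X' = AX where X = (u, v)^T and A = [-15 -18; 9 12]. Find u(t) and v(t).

Coefficient matrix A = [[-15, -18], [9, 12]].
Characteristic polynomial det(A - λI) = λ^2 + 3λ - 18 = 0.
Eigenvalues λ = 3, -6.
For λ=3: (A-λI) row 1 is [-18, -18], so an eigenvector is (1, -1).
For λ=-6: (A-λI) row 1 is [-9, -18], so an eigenvector is (-2, 1).
General solution: C_1e^(3t)(1,-1) + C_2e^(-6t)(-2,1).

u(t) = C_1e^(3t) - 2C_2e^(-6t), v(t) = -C_1e^(3t) + C_2e^(-6t)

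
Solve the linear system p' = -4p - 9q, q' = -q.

p(t) = 3K_1e^(-t) + K_2e^(-4t), q(t) = -K_1e^(-t)

Coefficient matrix A = [[-4, -9], [0, -1]].
Characteristic polynomial det(A - λI) = λ^2 + 5λ + 4 = 0.
Eigenvalues λ = -1, -4.
For λ=-1: (A-λI) row 1 is [-3, -9], so an eigenvector is (3, -1).
For λ=-4: (A-λI) row 1 is [0, -9], so an eigenvector is (1, 0).
General solution: K_1e^(-t)(3,-1) + K_2e^(-4t)(1,0).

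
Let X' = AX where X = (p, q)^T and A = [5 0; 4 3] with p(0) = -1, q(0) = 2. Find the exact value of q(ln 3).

-378

A = [[5,0],[4,3]]; eigenvalues λ = 5, 3.
Eigenvectors: (1,2) for λ=5, (0,-1) for λ=3.
From the initial condition, c_1 = -1, c_2 = -4.
q(ln 3) = (-1)(3^5)(2) + (-4)(3^3)(-1) = -378.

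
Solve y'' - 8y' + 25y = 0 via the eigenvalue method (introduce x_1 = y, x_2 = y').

y(t) = K_1e^(4t)cos(3t) + K_2e^(4t)sin(3t)

Let x_1 = y, x_2 = y'. Then x_1' = x_2 and x_2' = -25x_1 + 8x_2.
A = [[0,1],[-25,8]]; det(A-λI) = λ^2 - 8λ + 25.
Eigenvalues λ = 4 ± 3i.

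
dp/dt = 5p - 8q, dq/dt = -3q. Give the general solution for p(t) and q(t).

Coefficient matrix A = [[5, -8], [0, -3]].
Characteristic polynomial det(A - λI) = λ^2 - 2λ - 15 = 0.
Eigenvalues λ = 5, -3.
For λ=5: (A-λI) row 1 is [0, -8], so an eigenvector is (-1, 0).
For λ=-3: (A-λI) row 1 is [8, -8], so an eigenvector is (1, 1).
General solution: c_1e^(5t)(-1,0) + c_2e^(-3t)(1,1).

p(t) = -c_1e^(5t) + c_2e^(-3t), q(t) = c_2e^(-3t)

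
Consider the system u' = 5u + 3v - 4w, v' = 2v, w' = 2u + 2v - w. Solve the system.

u(t) = K_1e^(t) - K_2e^(2t) - 2K_3e^(3t), v(t) = K_2e^(2t), w(t) = K_1e^(t) - K_3e^(3t)

Coefficient matrix A = [[5, 3, -4], [0, 2, 0], [2, 2, -1]].
det(A - λI) = 0 gives eigenvalues λ = 1, 2, 3.
For λ=1: eigenvector (1,0,1).
For λ=2: eigenvector (-1,1,0).
For λ=3: eigenvector (-2,0,-1).
General solution: K_1e^(t)(1,0,1) + K_2e^(2t)(-1,1,0) + K_3e^(3t)(-2,0,-1).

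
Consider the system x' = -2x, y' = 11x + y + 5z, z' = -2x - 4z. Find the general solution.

Coefficient matrix A = [[-2, 0, 0], [11, 1, 5], [-2, 0, -4]].
det(A - λI) = 0 gives eigenvalues λ = -2, 1, -4.
For λ=-2: eigenvector (1,-2,-1).
For λ=1: eigenvector (0,1,0).
For λ=-4: eigenvector (0,-1,1).
General solution: C_1e^(-2t)(1,-2,-1) + C_2e^(t)(0,1,0) + C_3e^(-4t)(0,-1,1).

x(t) = C_1e^(-2t), y(t) = -2C_1e^(-2t) + C_2e^(t) - C_3e^(-4t), z(t) = -C_1e^(-2t) + C_3e^(-4t)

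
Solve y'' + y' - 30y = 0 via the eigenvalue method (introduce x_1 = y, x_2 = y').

y(t) = K_1e^(-6t) + K_2e^(5t)

Let x_1 = y, x_2 = y'. Then x_1' = x_2 and x_2' = 30x_1 - x_2.
A = [[0,1],[30,-1]]; det(A-λI) = λ^2 + λ - 30.
Eigenvalues λ = -6, 5 with eigenvectors (1,-6), (1,5).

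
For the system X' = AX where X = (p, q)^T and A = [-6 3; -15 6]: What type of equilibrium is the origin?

center

A = [[-6,3],[-15,6]]; det(A-λI) = λ^2 + 9.
λ = 0 ± 3i: zero real part.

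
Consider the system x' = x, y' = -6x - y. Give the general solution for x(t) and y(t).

Coefficient matrix A = [[1, 0], [-6, -1]].
Characteristic polynomial det(A - λI) = λ^2 - 1 = 0.
Eigenvalues λ = 1, -1.
For λ=1: (A-λI) row 2 is [-6, -2], so an eigenvector is (1, -3).
For λ=-1: (A-λI) row 1 is [2, 0], so an eigenvector is (0, -1).
General solution: K_1e^(t)(1,-3) + K_2e^(-t)(0,-1).

x(t) = K_1e^(t), y(t) = -3K_1e^(t) - K_2e^(-t)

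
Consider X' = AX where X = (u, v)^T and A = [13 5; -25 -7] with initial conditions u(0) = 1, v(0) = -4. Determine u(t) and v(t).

u(t) = -2e^(3t)sin(5t) + e^(3t)cos(5t), v(t) = 3e^(3t)sin(5t) - 4e^(3t)cos(5t)

Coefficient matrix A = [[13, 5], [-25, -7]].
Characteristic polynomial det(A - λI) = λ^2 - 6λ + 34 = 0.
Eigenvalues λ = 3 ± 5i (complex conjugate pair).
For λ=3+5i: an eigenvector is (0,-1) - i(-1,2) = (0 + i, -1 - 2i).
A real fundamental pair from Re and Im of e^((3+5i)t)v: X_1 = e^(3t)(cos(5t)·(0,-1) + sin(5t)·(-1,2)), X_2 = e^(3t)(sin(5t)·(0,-1) - cos(5t)·(-1,2)).
General solution: c_1X_1 + c_2X_2.
Applying u(0)=1, v(0)=-4 gives c_1=2, c_2=1.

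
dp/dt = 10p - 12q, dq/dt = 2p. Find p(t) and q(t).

p(t) = 2c_1e^(4t) - 3c_2e^(6t), q(t) = c_1e^(4t) - c_2e^(6t)

Coefficient matrix A = [[10, -12], [2, 0]].
Characteristic polynomial det(A - λI) = λ^2 - 10λ + 24 = 0.
Eigenvalues λ = 4, 6.
For λ=4: (A-λI) row 1 is [6, -12], so an eigenvector is (2, 1).
For λ=6: (A-λI) row 1 is [4, -12], so an eigenvector is (-3, -1).
General solution: c_1e^(4t)(2,1) + c_2e^(6t)(-3,-1).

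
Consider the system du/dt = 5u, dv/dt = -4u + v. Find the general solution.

u(t) = K_2e^(5t), v(t) = -K_1e^(t) - K_2e^(5t)

Coefficient matrix A = [[5, 0], [-4, 1]].
Characteristic polynomial det(A - λI) = λ^2 - 6λ + 5 = 0.
Eigenvalues λ = 1, 5.
For λ=1: (A-λI) row 1 is [4, 0], so an eigenvector is (0, -1).
For λ=5: (A-λI) row 2 is [-4, -4], so an eigenvector is (1, -1).
General solution: K_1e^(t)(0,-1) + K_2e^(5t)(1,-1).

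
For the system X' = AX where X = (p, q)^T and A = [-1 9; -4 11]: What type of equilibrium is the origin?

unstable improper node

A = [[-1,9],[-4,11]]; det(A-λI) = λ^2 - 10λ + 25.
repeated λ = 5 with a single eigenvector.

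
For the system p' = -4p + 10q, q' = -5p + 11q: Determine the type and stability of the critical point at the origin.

A = [[-4,10],[-5,11]]; det(A-λI) = λ^2 - 7λ + 6.
λ = 1, 6: both positive.

unstable node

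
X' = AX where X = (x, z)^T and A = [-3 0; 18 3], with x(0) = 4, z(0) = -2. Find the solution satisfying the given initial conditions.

x(t) = 4e^(-3t), z(t) = 10e^(3t) - 12e^(-3t)

Coefficient matrix A = [[-3, 0], [18, 3]].
Characteristic polynomial det(A - λI) = λ^2 - 9 = 0.
Eigenvalues λ = -3, 3.
For λ=-3: (A-λI) row 2 is [18, 6], so an eigenvector is (1, -3).
For λ=3: (A-λI) row 1 is [-6, 0], so an eigenvector is (0, -1).
General solution: K_1e^(-3t)(1,-3) + K_2e^(3t)(0,-1).
Applying x(0)=4, z(0)=-2 gives K_1=4, K_2=-10.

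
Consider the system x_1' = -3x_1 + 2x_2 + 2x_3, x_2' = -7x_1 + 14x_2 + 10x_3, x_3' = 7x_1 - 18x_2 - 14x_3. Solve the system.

Coefficient matrix A = [[-3, 2, 2], [-7, 14, 10], [7, -18, -14]].
det(A - λI) = 0 gives eigenvalues λ = -3, -4, 4.
For λ=-3: eigenvector (1,1,-1).
For λ=-4: eigenvector (-2,-3,4).
For λ=4: eigenvector (0,-1,1).
General solution: c_1e^(-3t)(1,1,-1) + c_2e^(-4t)(-2,-3,4) + c_3e^(4t)(0,-1,1).

x_1(t) = c_1e^(-3t) - 2c_2e^(-4t), x_2(t) = c_1e^(-3t) - 3c_2e^(-4t) - c_3e^(4t), x_3(t) = -c_1e^(-3t) + 4c_2e^(-4t) + c_3e^(4t)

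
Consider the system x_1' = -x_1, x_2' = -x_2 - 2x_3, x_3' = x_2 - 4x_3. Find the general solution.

x_1(t) = K_1e^(-t), x_2(t) = -K_2e^(-3t) + 2K_3e^(-2t), x_3(t) = -K_2e^(-3t) + K_3e^(-2t)

Coefficient matrix A = [[-1, 0, 0], [0, -1, -2], [0, 1, -4]].
det(A - λI) = 0 gives eigenvalues λ = -1, -3, -2.
For λ=-1: eigenvector (1,0,0).
For λ=-3: eigenvector (0,-1,-1).
For λ=-2: eigenvector (0,2,1).
General solution: K_1e^(-t)(1,0,0) + K_2e^(-3t)(0,-1,-1) + K_3e^(-2t)(0,2,1).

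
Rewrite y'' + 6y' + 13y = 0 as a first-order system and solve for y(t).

y(t) = K_1e^(-3t)cos(2t) + K_2e^(-3t)sin(2t)

Let x_1 = y, x_2 = y'. Then x_1' = x_2 and x_2' = -13x_1 - 6x_2.
A = [[0,1],[-13,-6]]; det(A-λI) = λ^2 + 6λ + 13.
Eigenvalues λ = -3 ± 2i.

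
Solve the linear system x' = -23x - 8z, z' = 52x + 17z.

x(t) = C_1e^(-3t)sin(4t) + C_1e^(-3t)cos(4t) + C_2e^(-3t)sin(4t) - C_2e^(-3t)cos(4t), z(t) = -2C_1e^(-3t)sin(4t) - 3C_1e^(-3t)cos(4t) - 3C_2e^(-3t)sin(4t) + 2C_2e^(-3t)cos(4t)

Coefficient matrix A = [[-23, -8], [52, 17]].
Characteristic polynomial det(A - λI) = λ^2 + 6λ + 25 = 0.
Eigenvalues λ = -3 ± 4i (complex conjugate pair).
For λ=-3+4i: an eigenvector is (1,-3) - i(1,-2) = (1 - i, -3 + 2i).
A real fundamental pair from Re and Im of e^((-3+4i)t)v: X_1 = e^(-3t)(cos(4t)·(1,-3) + sin(4t)·(1,-2)), X_2 = e^(-3t)(sin(4t)·(1,-3) - cos(4t)·(1,-2)).
General solution: C_1X_1 + C_2X_2.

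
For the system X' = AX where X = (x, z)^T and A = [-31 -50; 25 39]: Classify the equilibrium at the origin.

A = [[-31,-50],[25,39]]; det(A-λI) = λ^2 - 8λ + 41.
λ = 4 ± 5i: positive real part.

unstable spiral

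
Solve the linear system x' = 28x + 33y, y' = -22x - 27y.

Coefficient matrix A = [[28, 33], [-22, -27]].
Characteristic polynomial det(A - λI) = λ^2 - λ - 30 = 0.
Eigenvalues λ = -5, 6.
For λ=-5: (A-λI) row 1 is [33, 33], so an eigenvector is (-1, 1).
For λ=6: (A-λI) row 1 is [22, 33], so an eigenvector is (3, -2).
General solution: C_1e^(-5t)(-1,1) + C_2e^(6t)(3,-2).

x(t) = -C_1e^(-5t) + 3C_2e^(6t), y(t) = C_1e^(-5t) - 2C_2e^(6t)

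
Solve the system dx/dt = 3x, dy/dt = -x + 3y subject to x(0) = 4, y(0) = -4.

x(t) = 4e^(3t), y(t) = -4te^(3t) - 4e^(3t)

Coefficient matrix A = [[3, 0], [-1, 3]].
Characteristic polynomial det(A - λI) = λ^2 - 6λ + 9 = 0.
Single eigenvalue λ = 3 with algebraic multiplicity 2.
Eigenvector v = (0,-1); generalized eigenvector w with (A-λI)w=v is (1,-2).
General solution: e^(3t)[c_1·v + c_2·(t·v + w)].
Applying x(0)=4, y(0)=-4 gives c_1=-4, c_2=4.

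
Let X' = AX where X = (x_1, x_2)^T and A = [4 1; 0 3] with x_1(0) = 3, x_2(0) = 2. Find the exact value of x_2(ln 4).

128

A = [[4,1],[0,3]]; eigenvalues λ = 4, 3.
Eigenvectors: (-1,0) for λ=4, (1,-1) for λ=3.
From the initial condition, c_1 = -5, c_2 = -2.
x_2(ln 4) = (-5)(4^4)(0) + (-2)(4^3)(-1) = 128.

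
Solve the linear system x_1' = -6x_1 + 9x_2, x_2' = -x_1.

x_1(t) = 3c_1e^(-3t) + 3c_2te^(-3t) - c_2e^(-3t), x_2(t) = c_1e^(-3t) + c_2te^(-3t)

Coefficient matrix A = [[-6, 9], [-1, 0]].
Characteristic polynomial det(A - λI) = λ^2 + 6λ + 9 = 0.
Single eigenvalue λ = -3 with algebraic multiplicity 2.
Eigenvector v = (3,1); generalized eigenvector w with (A-λI)w=v is (-1,0).
General solution: e^(-3t)[c_1·v + c_2·(t·v + w)].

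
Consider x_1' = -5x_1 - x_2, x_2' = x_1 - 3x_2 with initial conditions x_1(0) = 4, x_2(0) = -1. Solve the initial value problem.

Coefficient matrix A = [[-5, -1], [1, -3]].
Characteristic polynomial det(A - λI) = λ^2 + 8λ + 16 = 0.
Single eigenvalue λ = -4 with algebraic multiplicity 2.
Eigenvector v = (-1,1); generalized eigenvector w with (A-λI)w=v is (-1,2).
General solution: e^(-4t)[c_1·v + c_2·(t·v + w)].
Applying x_1(0)=4, x_2(0)=-1 gives c_1=-7, c_2=3.

x_1(t) = -3te^(-4t) + 4e^(-4t), x_2(t) = 3te^(-4t) - e^(-4t)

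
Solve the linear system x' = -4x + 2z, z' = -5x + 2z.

x(t) = -c_1e^(-t)sin(t) - c_1e^(-t)cos(t) - c_2e^(-t)sin(t) + c_2e^(-t)cos(t), z(t) = -c_1e^(-t)sin(t) - 2c_1e^(-t)cos(t) - 2c_2e^(-t)sin(t) + c_2e^(-t)cos(t)

Coefficient matrix A = [[-4, 2], [-5, 2]].
Characteristic polynomial det(A - λI) = λ^2 + 2λ + 2 = 0.
Eigenvalues λ = -1 ± i (complex conjugate pair).
For λ=-1+i: an eigenvector is (-1,-2) - i(-1,-1) = (-1 + i, -2 + i).
A real fundamental pair from Re and Im of e^((-1+i)t)v: X_1 = e^(-t)(cos(t)·(-1,-2) + sin(t)·(-1,-1)), X_2 = e^(-t)(sin(t)·(-1,-2) - cos(t)·(-1,-1)).
General solution: c_1X_1 + c_2X_2.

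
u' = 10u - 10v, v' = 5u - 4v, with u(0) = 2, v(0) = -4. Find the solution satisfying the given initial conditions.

Coefficient matrix A = [[10, -10], [5, -4]].
Characteristic polynomial det(A - λI) = λ^2 - 6λ + 10 = 0.
Eigenvalues λ = 3 ± i (complex conjugate pair).
For λ=3+i: an eigenvector is (-1,-1) - i(3,2) = (-1 - 3i, -1 - 2i).
A real fundamental pair from Re and Im of e^((3+i)t)v: X_1 = e^(3t)(cos(t)·(-1,-1) + sin(t)·(3,2)), X_2 = e^(3t)(sin(t)·(-1,-1) - cos(t)·(3,2)).
General solution: C_1X_1 + C_2X_2.
Applying u(0)=2, v(0)=-4 gives C_1=16, C_2=-6.

u(t) = 54e^(3t)sin(t) + 2e^(3t)cos(t), v(t) = 38e^(3t)sin(t) - 4e^(3t)cos(t)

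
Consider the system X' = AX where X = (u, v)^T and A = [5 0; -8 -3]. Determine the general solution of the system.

u(t) = -K_1e^(5t), v(t) = K_1e^(5t) - K_2e^(-3t)

Coefficient matrix A = [[5, 0], [-8, -3]].
Characteristic polynomial det(A - λI) = λ^2 - 2λ - 15 = 0.
Eigenvalues λ = 5, -3.
For λ=5: (A-λI) row 2 is [-8, -8], so an eigenvector is (-1, 1).
For λ=-3: (A-λI) row 1 is [8, 0], so an eigenvector is (0, -1).
General solution: K_1e^(5t)(-1,1) + K_2e^(-3t)(0,-1).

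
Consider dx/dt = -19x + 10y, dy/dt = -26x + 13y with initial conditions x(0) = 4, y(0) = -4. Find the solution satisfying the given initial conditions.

Coefficient matrix A = [[-19, 10], [-26, 13]].
Characteristic polynomial det(A - λI) = λ^2 + 6λ + 13 = 0.
Eigenvalues λ = -3 ± 2i (complex conjugate pair).
For λ=-3+2i: an eigenvector is (1,2) - i(2,3) = (1 - 2i, 2 - 3i).
A real fundamental pair from Re and Im of e^((-3+2i)t)v: X_1 = e^(-3t)(cos(2t)·(1,2) + sin(2t)·(2,3)), X_2 = e^(-3t)(sin(2t)·(1,2) - cos(2t)·(2,3)).
General solution: c_1X_1 + c_2X_2.
Applying x(0)=4, y(0)=-4 gives c_1=-20, c_2=-12.

x(t) = -52e^(-3t)sin(2t) + 4e^(-3t)cos(2t), y(t) = -84e^(-3t)sin(2t) - 4e^(-3t)cos(2t)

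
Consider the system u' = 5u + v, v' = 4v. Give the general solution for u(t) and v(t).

Coefficient matrix A = [[5, 1], [0, 4]].
Characteristic polynomial det(A - λI) = λ^2 - 9λ + 20 = 0.
Eigenvalues λ = 4, 5.
For λ=4: (A-λI) row 1 is [1, 1], so an eigenvector is (1, -1).
For λ=5: (A-λI) row 1 is [0, 1], so an eigenvector is (-1, 0).
General solution: c_1e^(4t)(1,-1) + c_2e^(5t)(-1,0).

u(t) = c_1e^(4t) - c_2e^(5t), v(t) = -c_1e^(4t)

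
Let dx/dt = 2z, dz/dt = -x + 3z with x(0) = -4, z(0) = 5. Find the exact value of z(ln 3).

99

A = [[0,2],[-1,3]]; eigenvalues λ = 2, 1.
Eigenvectors: (1,1) for λ=2, (2,1) for λ=1.
From the initial condition, c_1 = 14, c_2 = -9.
z(ln 3) = (14)(3^2)(1) + (-9)(3^1)(1) = 99.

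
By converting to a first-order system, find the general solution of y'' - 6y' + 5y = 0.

Let x_1 = y, x_2 = y'. Then x_1' = x_2 and x_2' = -5x_1 + 6x_2.
A = [[0,1],[-5,6]]; det(A-λI) = λ^2 - 6λ + 5.
Eigenvalues λ = 5, 1 with eigenvectors (1,5), (1,1).

y(t) = K_1e^(5t) + K_2e^(t)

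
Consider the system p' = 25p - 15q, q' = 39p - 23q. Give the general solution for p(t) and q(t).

Coefficient matrix A = [[25, -15], [39, -23]].
Characteristic polynomial det(A - λI) = λ^2 - 2λ + 10 = 0.
Eigenvalues λ = 1 ± 3i (complex conjugate pair).
For λ=1+3i: an eigenvector is (-1,-2) - i(2,3) = (-1 - 2i, -2 - 3i).
A real fundamental pair from Re and Im of e^((1+3i)t)v: X_1 = e^(t)(cos(3t)·(-1,-2) + sin(3t)·(2,3)), X_2 = e^(t)(sin(3t)·(-1,-2) - cos(3t)·(2,3)).
General solution: c_1X_1 + c_2X_2.

p(t) = 2c_1e^(t)sin(3t) - c_1e^(t)cos(3t) - c_2e^(t)sin(3t) - 2c_2e^(t)cos(3t), q(t) = 3c_1e^(t)sin(3t) - 2c_1e^(t)cos(3t) - 2c_2e^(t)sin(3t) - 3c_2e^(t)cos(3t)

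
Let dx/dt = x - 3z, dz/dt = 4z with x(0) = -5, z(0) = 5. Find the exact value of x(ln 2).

-80

A = [[1,-3],[0,4]]; eigenvalues λ = 1, 4.
Eigenvectors: (-1,0) for λ=1, (1,-1) for λ=4.
From the initial condition, c_1 = 0, c_2 = -5.
x(ln 2) = (0)(2^1)(-1) + (-5)(2^4)(1) = -80.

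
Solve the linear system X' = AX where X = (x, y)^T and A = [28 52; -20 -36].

Coefficient matrix A = [[28, 52], [-20, -36]].
Characteristic polynomial det(A - λI) = λ^2 + 8λ + 32 = 0.
Eigenvalues λ = -4 ± 4i (complex conjugate pair).
For λ=-4+4i: an eigenvector is (2,-1) - i(3,-2) = (2 - 3i, -1 + 2i).
A real fundamental pair from Re and Im of e^((-4+4i)t)v: X_1 = e^(-4t)(cos(4t)·(2,-1) + sin(4t)·(3,-2)), X_2 = e^(-4t)(sin(4t)·(2,-1) - cos(4t)·(3,-2)).
General solution: C_1X_1 + C_2X_2.

x(t) = 3C_1e^(-4t)sin(4t) + 2C_1e^(-4t)cos(4t) + 2C_2e^(-4t)sin(4t) - 3C_2e^(-4t)cos(4t), y(t) = -2C_1e^(-4t)sin(4t) - C_1e^(-4t)cos(4t) - C_2e^(-4t)sin(4t) + 2C_2e^(-4t)cos(4t)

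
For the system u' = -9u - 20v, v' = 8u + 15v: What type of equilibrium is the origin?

unstable spiral

A = [[-9,-20],[8,15]]; det(A-λI) = λ^2 - 6λ + 25.
λ = 3 ± 4i: positive real part.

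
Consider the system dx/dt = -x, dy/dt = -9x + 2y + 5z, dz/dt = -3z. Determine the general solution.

x(t) = C_1e^(-t), y(t) = 3C_1e^(-t) + C_2e^(2t) - C_3e^(-3t), z(t) = C_3e^(-3t)

Coefficient matrix A = [[-1, 0, 0], [-9, 2, 5], [0, 0, -3]].
det(A - λI) = 0 gives eigenvalues λ = -1, 2, -3.
For λ=-1: eigenvector (1,3,0).
For λ=2: eigenvector (0,1,0).
For λ=-3: eigenvector (0,-1,1).
General solution: C_1e^(-t)(1,3,0) + C_2e^(2t)(0,1,0) + C_3e^(-3t)(0,-1,1).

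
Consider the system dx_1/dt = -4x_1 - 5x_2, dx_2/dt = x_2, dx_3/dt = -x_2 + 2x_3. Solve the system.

x_1(t) = -c_2e^(t) + c_3e^(-4t), x_2(t) = c_2e^(t), x_3(t) = c_1e^(2t) + c_2e^(t)

Coefficient matrix A = [[-4, -5, 0], [0, 1, 0], [0, -1, 2]].
det(A - λI) = 0 gives eigenvalues λ = 2, 1, -4.
For λ=2: eigenvector (0,0,1).
For λ=1: eigenvector (-1,1,1).
For λ=-4: eigenvector (1,0,0).
General solution: c_1e^(2t)(0,0,1) + c_2e^(t)(-1,1,1) + c_3e^(-4t)(1,0,0).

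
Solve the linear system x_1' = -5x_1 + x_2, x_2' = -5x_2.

x_1(t) = K_1e^(-5t) + K_2te^(-5t) - 2K_2e^(-5t), x_2(t) = K_2e^(-5t)

Coefficient matrix A = [[-5, 1], [0, -5]].
Characteristic polynomial det(A - λI) = λ^2 + 10λ + 25 = 0.
Single eigenvalue λ = -5 with algebraic multiplicity 2.
Eigenvector v = (1,0); generalized eigenvector w with (A-λI)w=v is (-2,1).
General solution: e^(-5t)[K_1·v + K_2·(t·v + w)].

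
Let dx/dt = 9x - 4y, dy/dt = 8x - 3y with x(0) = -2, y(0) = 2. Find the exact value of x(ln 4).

A = [[9,-4],[8,-3]]; eigenvalues λ = 5, 1.
Eigenvectors: (-1,-1) for λ=5, (1,2) for λ=1.
From the initial condition, c_1 = 6, c_2 = 4.
x(ln 4) = (6)(4^5)(-1) + (4)(4^1)(1) = -6128.

-6128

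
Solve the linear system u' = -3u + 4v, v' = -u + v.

u(t) = -2K_1e^(-t) - 2K_2te^(-t) - 3K_2e^(-t), v(t) = -K_1e^(-t) - K_2te^(-t) - 2K_2e^(-t)

Coefficient matrix A = [[-3, 4], [-1, 1]].
Characteristic polynomial det(A - λI) = λ^2 + 2λ + 1 = 0.
Single eigenvalue λ = -1 with algebraic multiplicity 2.
Eigenvector v = (-2,-1); generalized eigenvector w with (A-λI)w=v is (-3,-2).
General solution: e^(-t)[K_1·v + K_2·(t·v + w)].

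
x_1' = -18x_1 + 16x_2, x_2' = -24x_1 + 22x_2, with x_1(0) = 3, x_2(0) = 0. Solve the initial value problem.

x_1(t) = -6e^(6t) + 9e^(-2t), x_2(t) = -9e^(6t) + 9e^(-2t)

Coefficient matrix A = [[-18, 16], [-24, 22]].
Characteristic polynomial det(A - λI) = λ^2 - 4λ - 12 = 0.
Eigenvalues λ = -2, 6.
For λ=-2: (A-λI) row 1 is [-16, 16], so an eigenvector is (-1, -1).
For λ=6: (A-λI) row 1 is [-24, 16], so an eigenvector is (2, 3).
General solution: c_1e^(-2t)(-1,-1) + c_2e^(6t)(2,3).
Applying x_1(0)=3, x_2(0)=0 gives c_1=-9, c_2=-3.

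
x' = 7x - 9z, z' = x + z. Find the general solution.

Coefficient matrix A = [[7, -9], [1, 1]].
Characteristic polynomial det(A - λI) = λ^2 - 8λ + 16 = 0.
Single eigenvalue λ = 4 with algebraic multiplicity 2.
Eigenvector v = (3,1); generalized eigenvector w with (A-λI)w=v is (-2,-1).
General solution: e^(4t)[C_1·v + C_2·(t·v + w)].

x(t) = 3C_1e^(4t) + 3C_2te^(4t) - 2C_2e^(4t), z(t) = C_1e^(4t) + C_2te^(4t) - C_2e^(4t)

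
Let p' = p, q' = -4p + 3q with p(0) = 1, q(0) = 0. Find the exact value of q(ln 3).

A = [[1,0],[-4,3]]; eigenvalues λ = 1, 3.
Eigenvectors: (1,2) for λ=1, (0,-1) for λ=3.
From the initial condition, c_1 = 1, c_2 = 2.
q(ln 3) = (1)(3^1)(2) + (2)(3^3)(-1) = -48.

-48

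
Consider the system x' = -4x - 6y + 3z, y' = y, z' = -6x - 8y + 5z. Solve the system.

x(t) = C_1e^(-t) - C_3e^(2t), y(t) = C_2e^(t), z(t) = C_1e^(-t) + 2C_2e^(t) - 2C_3e^(2t)

Coefficient matrix A = [[-4, -6, 3], [0, 1, 0], [-6, -8, 5]].
det(A - λI) = 0 gives eigenvalues λ = -1, 1, 2.
For λ=-1: eigenvector (1,0,1).
For λ=1: eigenvector (0,1,2).
For λ=2: eigenvector (-1,0,-2).
General solution: C_1e^(-t)(1,0,1) + C_2e^(t)(0,1,2) + C_3e^(2t)(-1,0,-2).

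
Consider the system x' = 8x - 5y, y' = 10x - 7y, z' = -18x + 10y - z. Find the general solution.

Coefficient matrix A = [[8, -5, 0], [10, -7, 0], [-18, 10, -1]].
det(A - λI) = 0 gives eigenvalues λ = -2, -1, 3.
For λ=-2: eigenvector (1,2,-2).
For λ=-1: eigenvector (0,0,1).
For λ=3: eigenvector (-1,-1,2).
General solution: C_1e^(-2t)(1,2,-2) + C_2e^(-t)(0,0,1) + C_3e^(3t)(-1,-1,2).

x(t) = C_1e^(-2t) - C_3e^(3t), y(t) = 2C_1e^(-2t) - C_3e^(3t), z(t) = -2C_1e^(-2t) + C_2e^(-t) + 2C_3e^(3t)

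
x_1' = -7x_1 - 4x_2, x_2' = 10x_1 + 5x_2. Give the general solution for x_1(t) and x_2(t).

x_1(t) = K_1e^(-t)sin(2t) + K_1e^(-t)cos(2t) + K_2e^(-t)sin(2t) - K_2e^(-t)cos(2t), x_2(t) = -K_1e^(-t)sin(2t) - 2K_1e^(-t)cos(2t) - 2K_2e^(-t)sin(2t) + K_2e^(-t)cos(2t)

Coefficient matrix A = [[-7, -4], [10, 5]].
Characteristic polynomial det(A - λI) = λ^2 + 2λ + 5 = 0.
Eigenvalues λ = -1 ± 2i (complex conjugate pair).
For λ=-1+2i: an eigenvector is (1,-2) - i(1,-1) = (1 - i, -2 + i).
A real fundamental pair from Re and Im of e^((-1+2i)t)v: X_1 = e^(-t)(cos(2t)·(1,-2) + sin(2t)·(1,-1)), X_2 = e^(-t)(sin(2t)·(1,-2) - cos(2t)·(1,-1)).
General solution: K_1X_1 + K_2X_2.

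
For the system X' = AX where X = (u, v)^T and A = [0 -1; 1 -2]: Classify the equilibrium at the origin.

stable improper node

A = [[0,-1],[1,-2]]; det(A-λI) = λ^2 + 2λ + 1.
repeated λ = -1 with a single eigenvector.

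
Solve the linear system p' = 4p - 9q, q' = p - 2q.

p(t) = 3K_1e^(t) + 3K_2te^(t) - 2K_2e^(t), q(t) = K_1e^(t) + K_2te^(t) - K_2e^(t)

Coefficient matrix A = [[4, -9], [1, -2]].
Characteristic polynomial det(A - λI) = λ^2 - 2λ + 1 = 0.
Single eigenvalue λ = 1 with algebraic multiplicity 2.
Eigenvector v = (3,1); generalized eigenvector w with (A-λI)w=v is (-2,-1).
General solution: e^(t)[K_1·v + K_2·(t·v + w)].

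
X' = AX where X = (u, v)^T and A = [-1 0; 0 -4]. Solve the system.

u(t) = K_2e^(-t), v(t) = -K_1e^(-4t)

Coefficient matrix A = [[-1, 0], [0, -4]].
Characteristic polynomial det(A - λI) = λ^2 + 5λ + 4 = 0.
Eigenvalues λ = -4, -1.
For λ=-4: (A-λI) row 1 is [3, 0], so an eigenvector is (0, -1).
For λ=-1: (A-λI) row 2 is [0, -3], so an eigenvector is (1, 0).
General solution: K_1e^(-4t)(0,-1) + K_2e^(-t)(1,0).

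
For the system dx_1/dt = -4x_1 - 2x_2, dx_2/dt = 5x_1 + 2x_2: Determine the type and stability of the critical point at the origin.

A = [[-4,-2],[5,2]]; det(A-λI) = λ^2 + 2λ + 2.
λ = -1 ± i: negative real part.

stable spiral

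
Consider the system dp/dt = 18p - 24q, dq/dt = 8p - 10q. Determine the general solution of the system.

Coefficient matrix A = [[18, -24], [8, -10]].
Characteristic polynomial det(A - λI) = λ^2 - 8λ + 12 = 0.
Eigenvalues λ = 6, 2.
For λ=6: (A-λI) row 1 is [12, -24], so an eigenvector is (2, 1).
For λ=2: (A-λI) row 1 is [16, -24], so an eigenvector is (-3, -2).
General solution: K_1e^(6t)(2,1) + K_2e^(2t)(-3,-2).

p(t) = 2K_1e^(6t) - 3K_2e^(2t), q(t) = K_1e^(6t) - 2K_2e^(2t)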